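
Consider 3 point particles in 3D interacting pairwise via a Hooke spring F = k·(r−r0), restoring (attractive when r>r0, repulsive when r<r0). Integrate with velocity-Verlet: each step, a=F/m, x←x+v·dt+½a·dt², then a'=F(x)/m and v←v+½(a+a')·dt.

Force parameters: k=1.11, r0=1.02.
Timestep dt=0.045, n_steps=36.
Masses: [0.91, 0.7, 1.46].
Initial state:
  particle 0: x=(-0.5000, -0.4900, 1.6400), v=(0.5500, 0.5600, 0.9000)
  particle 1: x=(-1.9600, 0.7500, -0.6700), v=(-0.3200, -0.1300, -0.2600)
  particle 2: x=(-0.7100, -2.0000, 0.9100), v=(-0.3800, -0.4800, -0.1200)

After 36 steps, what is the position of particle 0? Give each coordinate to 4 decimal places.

step 0: x0=(-0.5000, -0.4900, 1.6400) x1=(-1.9600, 0.7500, -0.6700) x2=(-0.7100, -2.0000, 0.9100)
step 1: x0=(-0.4765, -0.4645, 1.6783) x1=(-1.9714, 0.7397, -0.6775) x2=(-0.7277, -2.0197, 0.9040)
step 2: x0=(-0.4558, -0.4387, 1.7119) x1=(-1.9769, 0.7207, -0.6764) x2=(-0.7466, -2.0353, 0.8967)
step 3: x0=(-0.4379, -0.4127, 1.7406) x1=(-1.9763, 0.6930, -0.6666) x2=(-0.7666, -2.0470, 0.8883)
step 4: x0=(-0.4229, -0.3867, 1.7645) x1=(-1.9698, 0.6568, -0.6482) x2=(-0.7877, -2.0545, 0.8789)
step 5: x0=(-0.4108, -0.3609, 1.7833) x1=(-1.9573, 0.6123, -0.6212) x2=(-0.8098, -2.0579, 0.8684)
step 6: x0=(-0.4018, -0.3355, 1.7972) x1=(-1.9389, 0.5598, -0.5859) x2=(-0.8328, -2.0573, 0.8571)
step 7: x0=(-0.3957, -0.3108, 1.8060) x1=(-1.9149, 0.4997, -0.5423) x2=(-0.8566, -2.0526, 0.8450)
step 8: x0=(-0.3927, -0.2870, 1.8099) x1=(-1.8855, 0.4325, -0.4909) x2=(-0.8812, -2.0439, 0.8321)
step 9: x0=(-0.3926, -0.2642, 1.8089) x1=(-1.8509, 0.3585, -0.4320) x2=(-0.9064, -2.0314, 0.8187)
step 10: x0=(-0.3955, -0.2426, 1.8032) x1=(-1.8113, 0.2784, -0.3659) x2=(-0.9322, -2.0150, 0.8048)
step 11: x0=(-0.4012, -0.2226, 1.7929) x1=(-1.7673, 0.1926, -0.2932) x2=(-0.9583, -1.9951, 0.7906)
step 12: x0=(-0.4096, -0.2041, 1.7782) x1=(-1.7190, 0.1018, -0.2144) x2=(-0.9848, -1.9718, 0.7762)
step 13: x0=(-0.4206, -0.1875, 1.7595) x1=(-1.6670, 0.0066, -0.1301) x2=(-1.0115, -1.9451, 0.7617)
step 14: x0=(-0.4341, -0.1729, 1.7369) x1=(-1.6116, -0.0924, -0.0409) x2=(-1.0382, -1.9155, 0.7473)
step 15: x0=(-0.4498, -0.1604, 1.7108) x1=(-1.5533, -0.1945, 0.0525) x2=(-1.0649, -1.8830, 0.7330)
step 16: x0=(-0.4677, -0.1501, 1.6814) x1=(-1.4925, -0.2990, 0.1496) x2=(-1.0915, -1.8481, 0.7190)
step 17: x0=(-0.4875, -0.1421, 1.6491) x1=(-1.4298, -0.4053, 0.2496) x2=(-1.1179, -1.8108, 0.7054)
step 18: x0=(-0.5089, -0.1363, 1.6143) x1=(-1.3655, -0.5127, 0.3519) x2=(-1.1439, -1.7716, 0.6923)
step 19: x0=(-0.5319, -0.1329, 1.5773) x1=(-1.3001, -0.6207, 0.4558) x2=(-1.1695, -1.7307, 0.6797)
step 20: x0=(-0.5562, -0.1316, 1.5385) x1=(-1.2339, -0.7285, 0.5609) x2=(-1.1947, -1.6885, 0.6678)
step 21: x0=(-0.5815, -0.1325, 1.4981) x1=(-1.1672, -0.8357, 0.6667) x2=(-1.2194, -1.6452, 0.6565)
step 22: x0=(-0.6079, -0.1354, 1.4563) x1=(-1.1002, -0.9419, 0.7730) x2=(-1.2437, -1.6012, 0.6458)
step 23: x0=(-0.6351, -0.1401, 1.4136) x1=(-1.0327, -1.0467, 0.8798) x2=(-1.2677, -1.5568, 0.6355)
step 24: x0=(-0.6630, -0.1464, 1.3699) x1=(-0.9646, -1.1501, 0.9872) x2=(-1.2915, -1.5119, 0.6254)
step 25: x0=(-0.6916, -0.1543, 1.3254) x1=(-0.8957, -1.2525, 1.0955) x2=(-1.3153, -1.4666, 0.6155)
step 26: x0=(-0.7208, -0.1636, 1.2802) x1=(-0.8260, -1.3541, 1.2047) x2=(-1.3391, -1.4208, 0.6055)
step 27: x0=(-0.7506, -0.1744, 1.2343) x1=(-0.7559, -1.4551, 1.3145) x2=(-1.3628, -1.3743, 0.5957)
step 28: x0=(-0.7808, -0.1869, 1.1881) x1=(-0.6855, -1.5553, 1.4245) x2=(-1.3862, -1.3272, 0.5860)
step 29: x0=(-0.8114, -0.2010, 1.1415) x1=(-0.6154, -1.6543, 1.5340) x2=(-1.4093, -1.2796, 0.5768)
step 30: x0=(-0.8422, -0.2170, 1.0950) x1=(-0.5461, -1.7514, 1.6424) x2=(-1.4319, -1.2318, 0.5680)
step 31: x0=(-0.8731, -0.2349, 1.0487) x1=(-0.4781, -1.8462, 1.7490) x2=(-1.4539, -1.1839, 0.5600)
step 32: x0=(-0.9037, -0.2550, 1.0029) x1=(-0.4118, -1.9379, 1.8532) x2=(-1.4751, -1.1361, 0.5528)
step 33: x0=(-0.9340, -0.2773, 0.9580) x1=(-0.3478, -2.0258, 1.9542) x2=(-1.4956, -1.0888, 0.5466)
step 34: x0=(-0.9635, -0.3018, 0.9144) x1=(-0.2866, -2.1093, 2.0513) x2=(-1.5151, -1.0421, 0.5415)
step 35: x0=(-0.9921, -0.3288, 0.8723) x1=(-0.2288, -2.1879, 2.1438) x2=(-1.5335, -0.9963, 0.5376)
step 36: x0=(-1.0195, -0.3582, 0.8321) x1=(-0.1747, -2.2608, 2.2310) x2=(-1.5510, -0.9517, 0.5351)

(-1.0195, -0.3582, 0.8321)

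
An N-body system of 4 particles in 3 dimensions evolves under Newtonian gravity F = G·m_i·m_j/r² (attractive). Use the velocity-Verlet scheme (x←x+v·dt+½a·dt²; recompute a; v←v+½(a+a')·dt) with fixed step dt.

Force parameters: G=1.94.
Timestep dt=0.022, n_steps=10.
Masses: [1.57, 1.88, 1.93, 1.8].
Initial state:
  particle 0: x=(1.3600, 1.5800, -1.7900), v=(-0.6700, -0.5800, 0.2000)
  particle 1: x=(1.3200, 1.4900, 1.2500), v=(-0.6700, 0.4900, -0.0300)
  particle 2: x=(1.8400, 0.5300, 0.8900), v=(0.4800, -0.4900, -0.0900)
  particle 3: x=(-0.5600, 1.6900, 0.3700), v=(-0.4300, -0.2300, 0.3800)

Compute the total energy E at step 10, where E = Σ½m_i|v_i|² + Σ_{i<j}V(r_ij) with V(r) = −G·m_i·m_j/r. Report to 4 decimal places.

-15.4441

step 0: x0=(1.3600, 1.5800, -1.7900) x1=(1.3200, 1.4900, 1.2500) x2=(1.8400, 0.5300, 0.8900) x3=(-0.5600, 1.6900, 0.3700)
step 1: x0=(1.3452, 1.5672, -1.7853) x1=(1.3054, 1.5002, 1.2490) x2=(1.8501, 0.5199, 0.8881) x3=(-0.5691, 1.6849, 0.3784)
step 2: x0=(1.3303, 1.5543, -1.7801) x1=(1.2910, 1.5094, 1.2472) x2=(1.8595, 0.5109, 0.8864) x3=(-0.5775, 1.6796, 0.3869)
step 3: x0=(1.3153, 1.5414, -1.7744) x1=(1.2769, 1.5176, 1.2447) x2=(1.8680, 0.5032, 0.8849) x3=(-0.5852, 1.6742, 0.3955)
step 4: x0=(1.3002, 1.5284, -1.7681) x1=(1.2630, 1.5248, 1.2416) x2=(1.8757, 0.4965, 0.8835) x3=(-0.5922, 1.6686, 0.4041)
step 5: x0=(1.2851, 1.5153, -1.7613) x1=(1.2493, 1.5311, 1.2378) x2=(1.8827, 0.4910, 0.8823) x3=(-0.5985, 1.6629, 0.4129)
step 6: x0=(1.2698, 1.5022, -1.7539) x1=(1.2358, 1.5365, 1.2333) x2=(1.8888, 0.4865, 0.8812) x3=(-0.6041, 1.6570, 0.4217)
step 7: x0=(1.2545, 1.4890, -1.7459) x1=(1.2225, 1.5410, 1.2283) x2=(1.8942, 0.4830, 0.8801) x3=(-0.6089, 1.6511, 0.4306)
step 8: x0=(1.2390, 1.4757, -1.7375) x1=(1.2093, 1.5447, 1.2226) x2=(1.8988, 0.4806, 0.8792) x3=(-0.6130, 1.6450, 0.4395)
step 9: x0=(1.2235, 1.4624, -1.7284) x1=(1.1963, 1.5475, 1.2162) x2=(1.9027, 0.4791, 0.8783) x3=(-0.6164, 1.6387, 0.4486)
step 10: x0=(1.2079, 1.4490, -1.7188) x1=(1.1835, 1.5495, 1.2093) x2=(1.9057, 0.4785, 0.8774) x3=(-0.6191, 1.6324, 0.4577)
step 0 velocities: v0=(-0.6700, -0.5800, 0.2000) v1=(-0.6700, 0.4900, -0.0300) v2=(0.4800, -0.4900, -0.0900) v3=(-0.4300, -0.2300, 0.3800)
step 0: KE=2.1022, PE=-17.5454, E=-15.4432
step 10 velocities: v0=(-0.7114, -0.6095, 0.4493) v1=(-0.5809, 0.0735, -0.3280) v2=(0.1222, -0.0026, -0.0364) v3=(-0.1033, -0.2920, 0.4163)
step 10: KE=1.5289, PE=-16.9730, E=-15.4441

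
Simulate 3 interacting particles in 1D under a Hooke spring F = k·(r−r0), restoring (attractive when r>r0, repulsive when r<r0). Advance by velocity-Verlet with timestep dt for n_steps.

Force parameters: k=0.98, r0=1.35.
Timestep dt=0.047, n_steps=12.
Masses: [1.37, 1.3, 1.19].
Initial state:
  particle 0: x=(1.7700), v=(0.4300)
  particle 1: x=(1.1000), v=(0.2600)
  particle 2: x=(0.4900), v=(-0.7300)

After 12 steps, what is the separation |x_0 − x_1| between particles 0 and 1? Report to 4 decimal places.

0.8301

step 0: x0=(1.7700) x1=(1.1000) x2=(0.4900)
step 1: x0=(1.7908) x1=(1.1123) x2=(0.4550)
step 2: x0=(1.8127) x1=(1.1246) x2=(0.4186)
step 3: x0=(1.8356) x1=(1.1369) x2=(0.3812)
step 4: x0=(1.8593) x1=(1.1490) x2=(0.3429)
step 5: x0=(1.8838) x1=(1.1611) x2=(0.3039)
step 6: x0=(1.9089) x1=(1.1728) x2=(0.2644)
step 7: x0=(1.9345) x1=(1.1844) x2=(0.2247)
step 8: x0=(1.9604) x1=(1.1955) x2=(0.1848)
step 9: x0=(1.9867) x1=(1.2063) x2=(0.1452)
step 10: x0=(2.0130) x1=(1.2166) x2=(0.1059)
step 11: x0=(2.0394) x1=(1.2263) x2=(0.0672)
step 12: x0=(2.0656) x1=(1.2355) x2=(0.0293)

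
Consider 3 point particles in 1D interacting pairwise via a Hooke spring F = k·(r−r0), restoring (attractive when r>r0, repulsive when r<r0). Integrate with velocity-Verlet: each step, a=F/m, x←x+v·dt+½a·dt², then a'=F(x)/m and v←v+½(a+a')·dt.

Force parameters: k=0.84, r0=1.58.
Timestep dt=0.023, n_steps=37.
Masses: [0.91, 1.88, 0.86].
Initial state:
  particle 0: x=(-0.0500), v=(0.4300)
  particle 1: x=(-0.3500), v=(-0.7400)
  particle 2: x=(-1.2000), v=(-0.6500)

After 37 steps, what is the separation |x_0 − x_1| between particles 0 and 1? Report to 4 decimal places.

step 0: x0=(-0.0500) x1=(-0.3500) x2=(-1.2000)
step 1: x0=(-0.0397) x1=(-0.3671) x2=(-1.2152)
step 2: x0=(-0.0286) x1=(-0.3843) x2=(-1.2311)
step 3: x0=(-0.0167) x1=(-0.4016) x2=(-1.2475)
step 4: x0=(-0.0040) x1=(-0.4191) x2=(-1.2645)
step 5: x0=(0.0094) x1=(-0.4366) x2=(-1.2820)
step 6: x0=(0.0234) x1=(-0.4542) x2=(-1.3000)
step 7: x0=(0.0382) x1=(-0.4719) x2=(-1.3186)
step 8: x0=(0.0535) x1=(-0.4897) x2=(-1.3376)
step 9: x0=(0.0695) x1=(-0.5076) x2=(-1.3572)
step 10: x0=(0.0860) x1=(-0.5255) x2=(-1.3771)
step 11: x0=(0.1031) x1=(-0.5435) x2=(-1.3976)
step 12: x0=(0.1206) x1=(-0.5616) x2=(-1.4184)
step 13: x0=(0.1387) x1=(-0.5796) x2=(-1.4396)
step 14: x0=(0.1571) x1=(-0.5977) x2=(-1.4612)
step 15: x0=(0.1759) x1=(-0.6159) x2=(-1.4832)
step 16: x0=(0.1951) x1=(-0.6340) x2=(-1.5055)
step 17: x0=(0.2145) x1=(-0.6522) x2=(-1.5280)
step 18: x0=(0.2343) x1=(-0.6704) x2=(-1.5509)
step 19: x0=(0.2543) x1=(-0.6885) x2=(-1.5740)
step 20: x0=(0.2744) x1=(-0.7067) x2=(-1.5974)
step 21: x0=(0.2947) x1=(-0.7248) x2=(-1.6209)
step 22: x0=(0.3152) x1=(-0.7429) x2=(-1.6447)
step 23: x0=(0.3356) x1=(-0.7610) x2=(-1.6686)
step 24: x0=(0.3562) x1=(-0.7790) x2=(-1.6926)
step 25: x0=(0.3767) x1=(-0.7970) x2=(-1.7167)
step 26: x0=(0.3971) x1=(-0.8149) x2=(-1.7409)
step 27: x0=(0.4175) x1=(-0.8327) x2=(-1.7651)
step 28: x0=(0.4377) x1=(-0.8505) x2=(-1.7894)
step 29: x0=(0.4578) x1=(-0.8681) x2=(-1.8137)
step 30: x0=(0.4776) x1=(-0.8857) x2=(-1.8379)
step 31: x0=(0.4972) x1=(-0.9032) x2=(-1.8621)
step 32: x0=(0.5165) x1=(-0.9206) x2=(-1.8862)
step 33: x0=(0.5355) x1=(-0.9379) x2=(-1.9102)
step 34: x0=(0.5541) x1=(-0.9550) x2=(-1.9340)
step 35: x0=(0.5723) x1=(-0.9721) x2=(-1.9577)
step 36: x0=(0.5900) x1=(-0.9890) x2=(-1.9813)
step 37: x0=(0.6072) x1=(-1.0057) x2=(-2.0046)

1.6130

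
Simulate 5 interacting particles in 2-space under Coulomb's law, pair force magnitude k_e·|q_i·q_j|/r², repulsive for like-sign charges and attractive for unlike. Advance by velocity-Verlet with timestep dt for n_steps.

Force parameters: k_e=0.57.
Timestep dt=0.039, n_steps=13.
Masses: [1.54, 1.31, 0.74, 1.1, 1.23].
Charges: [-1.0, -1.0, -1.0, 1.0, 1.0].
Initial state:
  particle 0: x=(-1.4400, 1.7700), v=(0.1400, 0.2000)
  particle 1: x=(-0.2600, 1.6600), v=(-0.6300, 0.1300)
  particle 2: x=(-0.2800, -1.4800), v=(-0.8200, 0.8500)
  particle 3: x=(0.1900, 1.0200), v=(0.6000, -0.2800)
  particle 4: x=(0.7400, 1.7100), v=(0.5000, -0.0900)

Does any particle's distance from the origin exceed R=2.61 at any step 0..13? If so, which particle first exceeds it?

no

step 0: x0=(-1.4400, 1.7700) x1=(-0.2600, 1.6600) x2=(-0.2800, -1.4800) x3=(0.1900, 1.0200) x4=(0.7400, 1.7100)
step 1: x0=(-1.4346, 1.7778) x1=(-0.2837, 1.6647) x2=(-0.3119, -1.4468) x3=(0.2126, 1.0092) x4=(0.7593, 1.7068)
step 2: x0=(-1.4294, 1.7856) x1=(-0.3057, 1.6686) x2=(-0.3438, -1.4136) x3=(0.2336, 0.9985) x4=(0.7784, 1.7042)
step 3: x0=(-1.4243, 1.7934) x1=(-0.3261, 1.6718) x2=(-0.3755, -1.3803) x3=(0.2531, 0.9879) x4=(0.7973, 1.7023)
step 4: x0=(-1.4195, 1.8013) x1=(-0.3448, 1.6745) x2=(-0.4071, -1.3469) x3=(0.2712, 0.9771) x4=(0.8160, 1.7009)
step 5: x0=(-1.4149, 1.8092) x1=(-0.3620, 1.6766) x2=(-0.4385, -1.3134) x3=(0.2878, 0.9663) x4=(0.8345, 1.7002)
step 6: x0=(-1.4106, 1.8171) x1=(-0.3777, 1.6782) x2=(-0.4699, -1.2799) x3=(0.3031, 0.9553) x4=(0.8528, 1.7002)
step 7: x0=(-1.4066, 1.8251) x1=(-0.3919, 1.6793) x2=(-0.5011, -1.2464) x3=(0.3170, 0.9441) x4=(0.8710, 1.7007)
step 8: x0=(-1.4028, 1.8331) x1=(-0.4046, 1.6799) x2=(-0.5321, -1.2128) x3=(0.3296, 0.9327) x4=(0.8891, 1.7018)
step 9: x0=(-1.3994, 1.8412) x1=(-0.4158, 1.6801) x2=(-0.5630, -1.1791) x3=(0.3410, 0.9211) x4=(0.9070, 1.7034)
step 10: x0=(-1.3963, 1.8493) x1=(-0.4256, 1.6798) x2=(-0.5937, -1.1454) x3=(0.3512, 0.9092) x4=(0.9249, 1.7056)
step 11: x0=(-1.3936, 1.8576) x1=(-0.4340, 1.6792) x2=(-0.6243, -1.1116) x3=(0.3601, 0.8971) x4=(0.9426, 1.7084)
step 12: x0=(-1.3913, 1.8659) x1=(-0.4409, 1.6781) x2=(-0.6546, -1.0778) x3=(0.3679, 0.8847) x4=(0.9602, 1.7116)
step 13: x0=(-1.3893, 1.8744) x1=(-0.4464, 1.6767) x2=(-0.6848, -1.0440) x3=(0.3746, 0.8721) x4=(0.9776, 1.7154)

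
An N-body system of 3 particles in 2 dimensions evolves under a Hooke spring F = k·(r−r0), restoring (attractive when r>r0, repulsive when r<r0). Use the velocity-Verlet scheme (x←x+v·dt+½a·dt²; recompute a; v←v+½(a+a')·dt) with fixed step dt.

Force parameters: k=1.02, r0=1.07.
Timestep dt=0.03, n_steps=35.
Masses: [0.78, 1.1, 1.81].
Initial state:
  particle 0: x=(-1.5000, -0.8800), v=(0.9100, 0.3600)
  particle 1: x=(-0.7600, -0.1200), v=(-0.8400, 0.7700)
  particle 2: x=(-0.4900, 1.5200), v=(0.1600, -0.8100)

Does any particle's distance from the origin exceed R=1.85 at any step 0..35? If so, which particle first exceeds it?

step 0: x0=(-1.5000, -0.8800) x1=(-0.7600, -0.1200) x2=(-0.4900, 1.5200)
step 1: x0=(-1.4724, -0.8684) x1=(-0.7852, -0.0967) x2=(-0.4854, 1.4952)
step 2: x0=(-1.4441, -0.8552) x1=(-0.8102, -0.0728) x2=(-0.4811, 1.4694)
step 3: x0=(-1.4152, -0.8404) x1=(-0.8351, -0.0486) x2=(-0.4771, 1.4427)
step 4: x0=(-1.3857, -0.8243) x1=(-0.8599, -0.0238) x2=(-0.4735, 1.4151)
step 5: x0=(-1.3557, -0.8067) x1=(-0.8846, 0.0013) x2=(-0.4702, 1.3867)
step 6: x0=(-1.3252, -0.7879) x1=(-0.9091, 0.0268) x2=(-0.4672, 1.3575)
step 7: x0=(-1.2943, -0.7679) x1=(-0.9335, 0.0527) x2=(-0.4645, 1.3275)
step 8: x0=(-1.2629, -0.7468) x1=(-0.9577, 0.0790) x2=(-0.4620, 1.2968)
step 9: x0=(-1.2311, -0.7247) x1=(-0.9818, 0.1056) x2=(-0.4598, 1.2655)
step 10: x0=(-1.1990, -0.7016) x1=(-1.0057, 0.1325) x2=(-0.4579, 1.2336)
step 11: x0=(-1.1665, -0.6777) x1=(-1.0296, 0.1597) x2=(-0.4561, 1.2012)
step 12: x0=(-1.1336, -0.6530) x1=(-1.0534, 0.1872) x2=(-0.4546, 1.1682)
step 13: x0=(-1.1004, -0.6276) x1=(-1.0771, 0.2149) x2=(-0.4532, 1.1348)
step 14: x0=(-1.0669, -0.6016) x1=(-1.1009, 0.2428) x2=(-0.4520, 1.1010)
step 15: x0=(-1.0330, -0.5750) x1=(-1.1246, 0.2710) x2=(-0.4509, 1.0668)
step 16: x0=(-0.9989, -0.5479) x1=(-1.1483, 0.2993) x2=(-0.4499, 1.0324)
step 17: x0=(-0.9645, -0.5204) x1=(-1.1721, 0.3277) x2=(-0.4490, 0.9976)
step 18: x0=(-0.9298, -0.4926) x1=(-1.1961, 0.3562) x2=(-0.4482, 0.9627)
step 19: x0=(-0.8950, -0.4644) x1=(-1.2201, 0.3849) x2=(-0.4474, 0.9275)
step 20: x0=(-0.8598, -0.4359) x1=(-1.2442, 0.4136) x2=(-0.4466, 0.8922)
step 21: x0=(-0.8246, -0.4073) x1=(-1.2685, 0.4423) x2=(-0.4458, 0.8568)
step 22: x0=(-0.7891, -0.3785) x1=(-1.2930, 0.4711) x2=(-0.4449, 0.8213)
step 23: x0=(-0.7536, -0.3495) x1=(-1.3176, 0.4999) x2=(-0.4440, 0.7857)
step 24: x0=(-0.7180, -0.3205) x1=(-1.3424, 0.5286) x2=(-0.4431, 0.7501)
step 25: x0=(-0.6824, -0.2915) x1=(-1.3672, 0.5574) x2=(-0.4421, 0.7145)
step 26: x0=(-0.6468, -0.2625) x1=(-1.3922, 0.5861) x2=(-0.4410, 0.6790)
step 27: x0=(-0.6113, -0.2335) x1=(-1.4173, 0.6148) x2=(-0.4398, 0.6434)
step 28: x0=(-0.5759, -0.2047) x1=(-1.4423, 0.6434) x2=(-0.4386, 0.6080)
step 29: x0=(-0.5406, -0.1760) x1=(-1.4673, 0.6720) x2=(-0.4373, 0.5727)
step 30: x0=(-0.5056, -0.1476) x1=(-1.4923, 0.7004) x2=(-0.4360, 0.5376)
step 31: x0=(-0.4709, -0.1194) x1=(-1.5171, 0.7287) x2=(-0.4347, 0.5026)
step 32: x0=(-0.4364, -0.0916) x1=(-1.5417, 0.7569) x2=(-0.4333, 0.4679)
step 33: x0=(-0.4022, -0.0641) x1=(-1.5660, 0.7848) x2=(-0.4320, 0.4335)
step 34: x0=(-0.3683, -0.0370) x1=(-1.5900, 0.8126) x2=(-0.4308, 0.3993)
step 35: x0=(-0.3347, -0.0104) x1=(-1.6135, 0.8401) x2=(-0.4297, 0.3655)

no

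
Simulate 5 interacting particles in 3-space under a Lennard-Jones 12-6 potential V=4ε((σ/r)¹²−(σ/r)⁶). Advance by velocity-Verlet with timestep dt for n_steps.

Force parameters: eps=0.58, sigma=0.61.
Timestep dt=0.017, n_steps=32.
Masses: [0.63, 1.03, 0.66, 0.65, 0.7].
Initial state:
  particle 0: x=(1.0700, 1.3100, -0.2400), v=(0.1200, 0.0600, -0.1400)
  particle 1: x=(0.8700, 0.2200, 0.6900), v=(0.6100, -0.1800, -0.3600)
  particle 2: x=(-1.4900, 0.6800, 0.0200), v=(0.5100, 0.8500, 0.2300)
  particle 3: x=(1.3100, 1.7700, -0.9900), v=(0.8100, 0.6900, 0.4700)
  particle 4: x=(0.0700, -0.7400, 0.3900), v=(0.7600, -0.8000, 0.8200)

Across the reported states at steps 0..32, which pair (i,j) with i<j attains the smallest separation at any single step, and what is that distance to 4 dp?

pair (0,3), distance 0.6360

step 0: x0=(1.0700, 1.3100, -0.2400) x1=(0.8700, 0.2200, 0.6900) x2=(-1.4900, 0.6800, 0.0200) x3=(1.3100, 1.7700, -0.9900) x4=(0.0700, -0.7400, 0.3900)
step 1: x0=(1.0721, 1.3111, -0.2426) x1=(0.8804, 0.2169, 0.6839) x2=(-1.4813, 0.6944, 0.0239) x3=(1.3237, 1.7816, -0.9818) x4=(0.0829, -0.7536, 0.4039)
step 2: x0=(1.0743, 1.3125, -0.2456) x1=(0.8907, 0.2139, 0.6777) x2=(-1.4727, 0.7089, 0.0278) x3=(1.3373, 1.7929, -0.9732) x4=(0.0959, -0.7671, 0.4179)
step 3: x0=(1.0767, 1.3142, -0.2490) x1=(0.9010, 0.2108, 0.6716) x2=(-1.4640, 0.7233, 0.0317) x3=(1.3507, 1.8040, -0.9642) x4=(0.1089, -0.7806, 0.4319)
step 4: x0=(1.0793, 1.3161, -0.2527) x1=(0.9113, 0.2077, 0.6654) x2=(-1.4553, 0.7378, 0.0356) x3=(1.3640, 1.8148, -0.9548) x4=(0.1219, -0.7941, 0.4458)
step 5: x0=(1.0820, 1.3183, -0.2569) x1=(0.9216, 0.2045, 0.6592) x2=(-1.4466, 0.7522, 0.0396) x3=(1.3771, 1.8254, -0.9450) x4=(0.1350, -0.8075, 0.4598)
step 6: x0=(1.0849, 1.3207, -0.2615) x1=(0.9319, 0.2014, 0.6530) x2=(-1.4379, 0.7667, 0.0435) x3=(1.3900, 1.8356, -0.9348) x4=(0.1481, -0.8209, 0.4738)
step 7: x0=(1.0879, 1.3235, -0.2665) x1=(0.9421, 0.1983, 0.6468) x2=(-1.4293, 0.7811, 0.0474) x3=(1.4028, 1.8455, -0.9242) x4=(0.1612, -0.8343, 0.4878)
step 8: x0=(1.0912, 1.3265, -0.2718) x1=(0.9524, 0.1951, 0.6405) x2=(-1.4206, 0.7956, 0.0513) x3=(1.4153, 1.8551, -0.9132) x4=(0.1743, -0.8476, 0.5018)
step 9: x0=(1.0947, 1.3299, -0.2776) x1=(0.9626, 0.1919, 0.6343) x2=(-1.4119, 0.8100, 0.0552) x3=(1.4277, 1.8644, -0.9018) x4=(0.1875, -0.8608, 0.5158)
step 10: x0=(1.0984, 1.3337, -0.2838) x1=(0.9728, 0.1887, 0.6280) x2=(-1.4032, 0.8245, 0.0591) x3=(1.4398, 1.8733, -0.8899) x4=(0.2006, -0.8741, 0.5298)
step 11: x0=(1.1023, 1.3378, -0.2904) x1=(0.9830, 0.1855, 0.6217) x2=(-1.3945, 0.8389, 0.0630) x3=(1.4517, 1.8818, -0.8777) x4=(0.2139, -0.8873, 0.5438)
step 12: x0=(1.1065, 1.3423, -0.2974) x1=(0.9931, 0.1823, 0.6155) x2=(-1.3858, 0.8533, 0.0669) x3=(1.4633, 1.8900, -0.8650) x4=(0.2271, -0.9005, 0.5578)
step 13: x0=(1.1109, 1.3472, -0.3049) x1=(1.0033, 0.1791, 0.6092) x2=(-1.3771, 0.8678, 0.0709) x3=(1.4747, 1.8977, -0.8519) x4=(0.2403, -0.9136, 0.5719)
step 14: x0=(1.1157, 1.3525, -0.3128) x1=(1.0134, 0.1759, 0.6029) x2=(-1.3685, 0.8822, 0.0748) x3=(1.4858, 1.9050, -0.8384) x4=(0.2536, -0.9267, 0.5859)
step 15: x0=(1.1208, 1.3583, -0.3211) x1=(1.0236, 0.1726, 0.5966) x2=(-1.3598, 0.8967, 0.0787) x3=(1.4966, 1.9118, -0.8244) x4=(0.2669, -0.9398, 0.5999)
step 16: x0=(1.1263, 1.3647, -0.3299) x1=(1.0337, 0.1694, 0.5902) x2=(-1.3511, 0.9111, 0.0826) x3=(1.5070, 1.9181, -0.8099) x4=(0.2802, -0.9528, 0.6139)
step 17: x0=(1.1321, 1.3716, -0.3392) x1=(1.0438, 0.1661, 0.5839) x2=(-1.3424, 0.9255, 0.0865) x3=(1.5170, 1.9238, -0.7950) x4=(0.2936, -0.9659, 0.6279)
step 18: x0=(1.1384, 1.3791, -0.3490) x1=(1.0539, 0.1628, 0.5776) x2=(-1.3337, 0.9400, 0.0904) x3=(1.5266, 1.9290, -0.7796) x4=(0.3069, -0.9788, 0.6419)
step 19: x0=(1.1451, 1.3872, -0.3594) x1=(1.0639, 0.1596, 0.5713) x2=(-1.3250, 0.9544, 0.0943) x3=(1.5358, 1.9335, -0.7636) x4=(0.3203, -0.9918, 0.6559)
step 20: x0=(1.1524, 1.3960, -0.3702) x1=(1.0740, 0.1563, 0.5649) x2=(-1.3163, 0.9689, 0.0982) x3=(1.5445, 1.9373, -0.7472) x4=(0.3337, -1.0047, 0.6699)
step 21: x0=(1.1601, 1.4056, -0.3815) x1=(1.0840, 0.1530, 0.5586) x2=(-1.3076, 0.9833, 0.1022) x3=(1.5526, 1.9404, -0.7303) x4=(0.3471, -1.0176, 0.6839)
step 22: x0=(1.1684, 1.4159, -0.3933) x1=(1.0941, 0.1497, 0.5522) x2=(-1.2989, 0.9977, 0.1061) x3=(1.5603, 1.9428, -0.7129) x4=(0.3605, -1.0305, 0.6979)
step 23: x0=(1.1772, 1.4268, -0.4055) x1=(1.1041, 0.1463, 0.5459) x2=(-1.2902, 1.0122, 0.1100) x3=(1.5674, 1.9445, -0.6951) x4=(0.3740, -1.0434, 0.7119)
step 24: x0=(1.1864, 1.4383, -0.4180) x1=(1.1142, 0.1430, 0.5395) x2=(-1.2815, 1.0266, 0.1139) x3=(1.5742, 1.9458, -0.6770) x4=(0.3874, -1.0562, 0.7259)
step 25: x0=(1.1957, 1.4498, -0.4305) x1=(1.1242, 0.1397, 0.5332) x2=(-1.2728, 1.0411, 0.1178) x3=(1.5809, 1.9469, -0.6588) x4=(0.4009, -1.0690, 0.7399)
step 26: x0=(1.2046, 1.4608, -0.4428) x1=(1.1342, 0.1363, 0.5268) x2=(-1.2641, 1.0555, 0.1217) x3=(1.5880, 1.9486, -0.6409) x4=(0.4144, -1.0818, 0.7539)
step 27: x0=(1.2120, 1.4700, -0.4543) x1=(1.1442, 0.1330, 0.5205) x2=(-1.2554, 1.0699, 0.1256) x3=(1.5964, 1.9519, -0.6237) x4=(0.4279, -1.0946, 0.7679)
step 28: x0=(1.2172, 1.4763, -0.4648) x1=(1.1542, 0.1296, 0.5141) x2=(-1.2466, 1.0844, 0.1296) x3=(1.6071, 1.9581, -0.6075) x4=(0.4414, -1.1073, 0.7819)
step 29: x0=(1.2197, 1.4793, -0.4744) x1=(1.1642, 0.1262, 0.5077) x2=(-1.2379, 1.0988, 0.1335) x3=(1.6204, 1.9675, -0.5923) x4=(0.4549, -1.1200, 0.7959)
step 30: x0=(1.2200, 1.4798, -0.4833) x1=(1.1741, 0.1228, 0.5014) x2=(-1.2292, 1.1132, 0.1374) x3=(1.6357, 1.9793, -0.5776) x4=(0.4684, -1.1327, 0.8098)
step 31: x0=(1.2193, 1.4788, -0.4919) x1=(1.1841, 0.1195, 0.4950) x2=(-1.2205, 1.1277, 0.1413) x3=(1.6521, 1.9925, -0.5632) x4=(0.4819, -1.1454, 0.8238)
step 32: x0=(1.2183, 1.4776, -0.5005) x1=(1.1941, 0.1161, 0.4886) x2=(-1.2118, 1.1421, 0.1452) x3=(1.6688, 2.0060, -0.5488) x4=(0.4955, -1.1581, 0.8378)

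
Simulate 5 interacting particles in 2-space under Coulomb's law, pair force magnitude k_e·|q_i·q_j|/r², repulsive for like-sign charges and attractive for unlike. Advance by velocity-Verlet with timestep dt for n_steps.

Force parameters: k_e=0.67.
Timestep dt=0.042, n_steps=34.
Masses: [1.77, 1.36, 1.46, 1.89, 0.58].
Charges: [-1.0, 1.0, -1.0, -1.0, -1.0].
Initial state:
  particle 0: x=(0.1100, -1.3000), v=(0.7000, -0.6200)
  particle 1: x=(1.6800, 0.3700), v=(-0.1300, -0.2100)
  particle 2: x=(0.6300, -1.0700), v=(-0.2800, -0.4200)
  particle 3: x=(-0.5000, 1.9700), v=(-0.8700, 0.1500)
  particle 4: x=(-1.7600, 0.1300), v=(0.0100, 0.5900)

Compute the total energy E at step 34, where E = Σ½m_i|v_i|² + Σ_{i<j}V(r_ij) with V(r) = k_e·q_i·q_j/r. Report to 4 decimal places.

step 0: x0=(0.1100, -1.3000) x1=(1.6800, 0.3700) x2=(0.6300, -1.0700) x3=(-0.5000, 1.9700) x4=(-1.7600, 0.1300)
step 1: x0=(0.1386, -1.3265) x1=(1.6743, 0.3610) x2=(0.6195, -1.0871) x3=(-0.5365, 1.9764) x4=(-1.7599, 0.1548)
step 2: x0=(0.1652, -1.3540) x1=(1.6682, 0.3518) x2=(0.6118, -1.1029) x3=(-0.5729, 1.9829) x4=(-1.7604, 0.1796)
step 3: x0=(0.1899, -1.3828) x1=(1.6616, 0.3423) x2=(0.6071, -1.1170) x3=(-0.6091, 1.9897) x4=(-1.7614, 0.2044)
step 4: x0=(0.2124, -1.4131) x1=(1.6547, 0.3325) x2=(0.6054, -1.1293) x3=(-0.6453, 1.9965) x4=(-1.7630, 0.2291)
step 5: x0=(0.2328, -1.4451) x1=(1.6472, 0.3224) x2=(0.6068, -1.1395) x3=(-0.6814, 2.0036) x4=(-1.7652, 0.2538)
step 6: x0=(0.2511, -1.4789) x1=(1.6394, 0.3120) x2=(0.6112, -1.1475) x3=(-0.7173, 2.0109) x4=(-1.7679, 0.2784)
step 7: x0=(0.2676, -1.5146) x1=(1.6312, 0.3013) x2=(0.6182, -1.1530) x3=(-0.7531, 2.0183) x4=(-1.7711, 0.3030)
step 8: x0=(0.2823, -1.5522) x1=(1.6225, 0.2904) x2=(0.6278, -1.1562) x3=(-0.7889, 2.0259) x4=(-1.7749, 0.3274)
step 9: x0=(0.2957, -1.5916) x1=(1.6134, 0.2791) x2=(0.6396, -1.1571) x3=(-0.8245, 2.0337) x4=(-1.7791, 0.3516)
step 10: x0=(0.3078, -1.6328) x1=(1.6039, 0.2675) x2=(0.6532, -1.1557) x3=(-0.8601, 2.0417) x4=(-1.7838, 0.3757)
step 11: x0=(0.3190, -1.6754) x1=(1.5940, 0.2555) x2=(0.6685, -1.1524) x3=(-0.8955, 2.0499) x4=(-1.7890, 0.3996)
step 12: x0=(0.3293, -1.7195) x1=(1.5837, 0.2433) x2=(0.6852, -1.1472) x3=(-0.9308, 2.0583) x4=(-1.7947, 0.4232)
step 13: x0=(0.3390, -1.7648) x1=(1.5730, 0.2306) x2=(0.7031, -1.1404) x3=(-0.9660, 2.0669) x4=(-1.8008, 0.4466)
step 14: x0=(0.3482, -1.8112) x1=(1.5619, 0.2177) x2=(0.7221, -1.1321) x3=(-1.0011, 2.0757) x4=(-1.8074, 0.4697)
step 15: x0=(0.3570, -1.8585) x1=(1.5503, 0.2043) x2=(0.7420, -1.1224) x3=(-1.0361, 2.0847) x4=(-1.8144, 0.4926)
step 16: x0=(0.3654, -1.9067) x1=(1.5384, 0.1906) x2=(0.7627, -1.1116) x3=(-1.0710, 2.0939) x4=(-1.8219, 0.5150)
step 17: x0=(0.3736, -1.9556) x1=(1.5260, 0.1765) x2=(0.7841, -1.0996) x3=(-1.1059, 2.1034) x4=(-1.8297, 0.5372)
step 18: x0=(0.3816, -2.0052) x1=(1.5133, 0.1620) x2=(0.8062, -1.0865) x3=(-1.1406, 2.1131) x4=(-1.8380, 0.5589)
step 19: x0=(0.3893, -2.0554) x1=(1.5001, 0.1470) x2=(0.8290, -1.0725) x3=(-1.1752, 2.1230) x4=(-1.8467, 0.5802)
step 20: x0=(0.3970, -2.1060) x1=(1.4865, 0.1316) x2=(0.8523, -1.0576) x3=(-1.2097, 2.1331) x4=(-1.8558, 0.6011)
step 21: x0=(0.4045, -2.1571) x1=(1.4725, 0.1156) x2=(0.8762, -1.0418) x3=(-1.2441, 2.1435) x4=(-1.8652, 0.6215)
step 22: x0=(0.4120, -2.2086) x1=(1.4580, 0.0992) x2=(0.9006, -1.0251) x3=(-1.2784, 2.1542) x4=(-1.8751, 0.6414)
step 23: x0=(0.4194, -2.2604) x1=(1.4431, 0.0821) x2=(0.9255, -1.0077) x3=(-1.3126, 2.1650) x4=(-1.8853, 0.6608)
step 24: x0=(0.4267, -2.3125) x1=(1.4278, 0.0645) x2=(0.9510, -0.9894) x3=(-1.3467, 2.1762) x4=(-1.8959, 0.6796)
step 25: x0=(0.4340, -2.3650) x1=(1.4120, 0.0462) x2=(0.9769, -0.9702) x3=(-1.3808, 2.1876) x4=(-1.9068, 0.6979)
step 26: x0=(0.4412, -2.4176) x1=(1.3958, 0.0273) x2=(1.0033, -0.9502) x3=(-1.4147, 2.1992) x4=(-1.9181, 0.7155)
step 27: x0=(0.4484, -2.4705) x1=(1.3791, 0.0075) x2=(1.0302, -0.9293) x3=(-1.4485, 2.2112) x4=(-1.9297, 0.7325)
step 28: x0=(0.4556, -2.5236) x1=(1.3619, -0.0132) x2=(1.0576, -0.9074) x3=(-1.4823, 2.2233) x4=(-1.9416, 0.7489)
step 29: x0=(0.4628, -2.5769) x1=(1.3442, -0.0348) x2=(1.0854, -0.8845) x3=(-1.5160, 2.2358) x4=(-1.9538, 0.7646)
step 30: x0=(0.4700, -2.6303) x1=(1.3261, -0.0575) x2=(1.1137, -0.8604) x3=(-1.5496, 2.2486) x4=(-1.9663, 0.7796)
step 31: x0=(0.4772, -2.6838) x1=(1.3075, -0.0816) x2=(1.1425, -0.8351) x3=(-1.5831, 2.2616) x4=(-1.9791, 0.7939)
step 32: x0=(0.4844, -2.7375) x1=(1.2884, -0.1070) x2=(1.1718, -0.8082) x3=(-1.6166, 2.2749) x4=(-1.9921, 0.8074)
step 33: x0=(0.4916, -2.7914) x1=(1.2688, -0.1343) x2=(1.2015, -0.7797) x3=(-1.6500, 2.2885) x4=(-2.0055, 0.8202)
step 34: x0=(0.4987, -2.8453) x1=(1.2489, -0.1636) x2=(1.2315, -0.7492) x3=(-1.6833, 2.3023) x4=(-2.0190, 0.8323)
step 0 velocities: v0=(0.7000, -0.6200) v1=(-0.1300, -0.2100) v2=(-0.2800, -0.4200) v3=(-0.8700, 0.1500) v4=(0.0100, 0.5900)
step 0: KE=1.8388, PE=1.3116, E=3.1504
step 34 velocities: v0=(0.1711, -1.2848) v1=(-0.4764, -0.7293) v2=(0.7171, 0.7561) v3=(-0.7926, 0.3335) v4=(-0.3257, 0.2779)
step 34: KE=3.5474, PE=-0.3949, E=3.1525

3.1525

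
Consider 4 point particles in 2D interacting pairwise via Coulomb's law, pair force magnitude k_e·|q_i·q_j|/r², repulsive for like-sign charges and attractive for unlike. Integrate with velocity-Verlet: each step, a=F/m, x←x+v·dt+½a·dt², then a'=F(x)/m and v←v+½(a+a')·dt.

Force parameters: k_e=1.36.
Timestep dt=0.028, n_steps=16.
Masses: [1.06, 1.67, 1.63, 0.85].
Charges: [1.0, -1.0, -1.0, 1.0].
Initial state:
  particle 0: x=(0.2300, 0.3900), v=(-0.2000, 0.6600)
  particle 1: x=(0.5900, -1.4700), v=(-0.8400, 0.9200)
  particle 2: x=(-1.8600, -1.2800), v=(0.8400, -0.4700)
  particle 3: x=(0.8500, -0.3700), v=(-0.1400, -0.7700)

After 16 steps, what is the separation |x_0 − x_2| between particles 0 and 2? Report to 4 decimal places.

step 0: x0=(0.2300, 0.3900) x1=(0.5900, -1.4700) x2=(-1.8600, -1.2800) x3=(0.8500, -0.3700)
step 1: x0=(0.2240, 0.4087) x1=(0.5666, -1.4439) x2=(-1.8365, -1.2931) x3=(0.8463, -0.3926)
step 2: x0=(0.2174, 0.4278) x1=(0.5434, -1.4171) x2=(-1.8129, -1.3061) x3=(0.8429, -0.4172)
step 3: x0=(0.2102, 0.4473) x1=(0.5204, -1.3896) x2=(-1.7893, -1.3191) x3=(0.8398, -0.4438)
step 4: x0=(0.2025, 0.4671) x1=(0.4977, -1.3613) x2=(-1.7656, -1.3319) x3=(0.8366, -0.4726)
step 5: x0=(0.1942, 0.4871) x1=(0.4754, -1.3322) x2=(-1.7420, -1.3447) x3=(0.8334, -0.5035)
step 6: x0=(0.1855, 0.5073) x1=(0.4535, -1.3021) x2=(-1.7183, -1.3573) x3=(0.8299, -0.5367)
step 7: x0=(0.1764, 0.5278) x1=(0.4321, -1.2711) x2=(-1.6946, -1.3699) x3=(0.8259, -0.5722)
step 8: x0=(0.1669, 0.5483) x1=(0.4113, -1.2390) x2=(-1.6709, -1.3824) x3=(0.8212, -0.6100)
step 9: x0=(0.1571, 0.5690) x1=(0.3912, -1.2058) x2=(-1.6472, -1.3948) x3=(0.8154, -0.6505)
step 10: x0=(0.1470, 0.5897) x1=(0.3721, -1.1713) x2=(-1.6235, -1.4071) x3=(0.8082, -0.6936)
step 11: x0=(0.1366, 0.6104) x1=(0.3541, -1.1355) x2=(-1.5998, -1.4193) x3=(0.7990, -0.7394)
step 12: x0=(0.1259, 0.6310) x1=(0.3375, -1.0982) x2=(-1.5761, -1.4315) x3=(0.7873, -0.7882)
step 13: x0=(0.1151, 0.6516) x1=(0.3229, -1.0595) x2=(-1.5524, -1.4436) x3=(0.7721, -0.8399)
step 14: x0=(0.1040, 0.6721) x1=(0.3108, -1.0194) x2=(-1.5287, -1.4556) x3=(0.7524, -0.8943)
step 15: x0=(0.0927, 0.6925) x1=(0.3017, -0.9782) x2=(-1.5051, -1.4676) x3=(0.7269, -0.9508)
step 16: x0=(0.0813, 0.7127) x1=(0.2962, -0.9366) x2=(-1.4814, -1.4795) x3=(0.6944, -1.0082)

2.6922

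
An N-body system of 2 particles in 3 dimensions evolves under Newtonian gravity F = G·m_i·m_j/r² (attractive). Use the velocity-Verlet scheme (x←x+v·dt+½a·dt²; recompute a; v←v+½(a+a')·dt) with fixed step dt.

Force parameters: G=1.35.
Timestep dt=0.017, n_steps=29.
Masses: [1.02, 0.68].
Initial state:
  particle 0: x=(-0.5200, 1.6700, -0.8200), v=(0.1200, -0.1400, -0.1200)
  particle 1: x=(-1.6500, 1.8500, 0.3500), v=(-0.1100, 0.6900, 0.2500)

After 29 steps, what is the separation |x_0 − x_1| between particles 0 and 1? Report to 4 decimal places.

step 0: x0=(-0.5200, 1.6700, -0.8200) x1=(-1.6500, 1.8500, 0.3500)
step 1: x0=(-0.5180, 1.6676, -0.8220) x1=(-1.6518, 1.8617, 0.3542)
step 2: x0=(-0.5161, 1.6653, -0.8239) x1=(-1.6535, 1.8734, 0.3583)
step 3: x0=(-0.5142, 1.6629, -0.8258) x1=(-1.6552, 1.8851, 0.3623)
step 4: x0=(-0.5124, 1.6606, -0.8276) x1=(-1.6567, 1.8968, 0.3662)
step 5: x0=(-0.5106, 1.6582, -0.8293) x1=(-1.6581, 1.9084, 0.3699)
step 6: x0=(-0.5090, 1.6559, -0.8310) x1=(-1.6594, 1.9201, 0.3736)
step 7: x0=(-0.5073, 1.6536, -0.8326) x1=(-1.6606, 1.9317, 0.3772)
step 8: x0=(-0.5058, 1.6514, -0.8341) x1=(-1.6618, 1.9432, 0.3807)
step 9: x0=(-0.5043, 1.6491, -0.8356) x1=(-1.6628, 1.9548, 0.3841)
step 10: x0=(-0.5029, 1.6468, -0.8370) x1=(-1.6638, 1.9663, 0.3874)
step 11: x0=(-0.5015, 1.6446, -0.8383) x1=(-1.6646, 1.9778, 0.3906)
step 12: x0=(-0.5002, 1.6424, -0.8396) x1=(-1.6654, 1.9893, 0.3937)
step 13: x0=(-0.4990, 1.6402, -0.8408) x1=(-1.6661, 2.0008, 0.3967)
step 14: x0=(-0.4978, 1.6380, -0.8419) x1=(-1.6667, 2.0122, 0.3996)
step 15: x0=(-0.4967, 1.6359, -0.8430) x1=(-1.6672, 2.0236, 0.4024)
step 16: x0=(-0.4956, 1.6337, -0.8440) x1=(-1.6676, 2.0350, 0.4051)
step 17: x0=(-0.4946, 1.6316, -0.8450) x1=(-1.6679, 2.0463, 0.4077)
step 18: x0=(-0.4936, 1.6295, -0.8459) x1=(-1.6682, 2.0576, 0.4103)
step 19: x0=(-0.4927, 1.6274, -0.8467) x1=(-1.6683, 2.0689, 0.4127)
step 20: x0=(-0.4919, 1.6254, -0.8475) x1=(-1.6684, 2.0802, 0.4151)
step 21: x0=(-0.4911, 1.6233, -0.8482) x1=(-1.6684, 2.0914, 0.4174)
step 22: x0=(-0.4903, 1.6213, -0.8489) x1=(-1.6683, 2.1026, 0.4195)
step 23: x0=(-0.4897, 1.6193, -0.8495) x1=(-1.6681, 2.1137, 0.4216)
step 24: x0=(-0.4890, 1.6173, -0.8501) x1=(-1.6679, 2.1248, 0.4237)
step 25: x0=(-0.4885, 1.6154, -0.8506) x1=(-1.6676, 2.1359, 0.4256)
step 26: x0=(-0.4879, 1.6135, -0.8510) x1=(-1.6672, 2.1470, 0.4274)
step 27: x0=(-0.4875, 1.6116, -0.8514) x1=(-1.6667, 2.1580, 0.4292)
step 28: x0=(-0.4870, 1.6097, -0.8517) x1=(-1.6661, 2.1690, 0.4309)
step 29: x0=(-0.4867, 1.6078, -0.8520) x1=(-1.6655, 2.1799, 0.4325)

1.8348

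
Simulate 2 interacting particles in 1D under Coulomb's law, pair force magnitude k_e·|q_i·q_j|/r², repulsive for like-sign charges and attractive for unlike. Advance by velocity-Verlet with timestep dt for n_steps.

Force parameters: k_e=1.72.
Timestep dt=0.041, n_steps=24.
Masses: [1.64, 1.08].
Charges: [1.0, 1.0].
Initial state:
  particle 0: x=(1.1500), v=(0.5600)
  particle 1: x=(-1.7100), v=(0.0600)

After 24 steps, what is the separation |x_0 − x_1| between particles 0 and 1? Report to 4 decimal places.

step 0: x0=(1.1500) x1=(-1.7100)
step 1: x0=(1.1731) x1=(-1.7077)
step 2: x0=(1.1963) x1=(-1.7057)
step 3: x0=(1.2198) x1=(-1.7041)
step 4: x0=(1.2435) x1=(-1.7027)
step 5: x0=(1.2674) x1=(-1.7017)
step 6: x0=(1.2915) x1=(-1.7010)
step 7: x0=(1.3158) x1=(-1.7005)
step 8: x0=(1.3403) x1=(-1.7004)
step 9: x0=(1.3650) x1=(-1.7005)
step 10: x0=(1.3899) x1=(-1.7010)
step 11: x0=(1.4149) x1=(-1.7017)
step 12: x0=(1.4402) x1=(-1.7027)
step 13: x0=(1.4656) x1=(-1.7040)
step 14: x0=(1.4912) x1=(-1.7055)
step 15: x0=(1.5169) x1=(-1.7073)
step 16: x0=(1.5428) x1=(-1.7093)
step 17: x0=(1.5689) x1=(-1.7116)
step 18: x0=(1.5952) x1=(-1.7142)
step 19: x0=(1.6216) x1=(-1.7170)
step 20: x0=(1.6482) x1=(-1.7200)
step 21: x0=(1.6749) x1=(-1.7233)
step 22: x0=(1.7018) x1=(-1.7268)
step 23: x0=(1.7289) x1=(-1.7305)
step 24: x0=(1.7560) x1=(-1.7345)

3.4905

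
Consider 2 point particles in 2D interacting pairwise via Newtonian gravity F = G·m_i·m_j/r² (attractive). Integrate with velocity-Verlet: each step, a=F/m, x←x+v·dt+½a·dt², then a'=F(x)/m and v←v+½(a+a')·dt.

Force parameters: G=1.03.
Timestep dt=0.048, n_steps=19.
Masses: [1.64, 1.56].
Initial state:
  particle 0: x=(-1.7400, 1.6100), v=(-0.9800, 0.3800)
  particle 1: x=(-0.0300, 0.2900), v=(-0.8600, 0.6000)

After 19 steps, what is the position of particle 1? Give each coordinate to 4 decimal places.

(-0.9443, 0.9299)

step 0: x0=(-1.7400, 1.6100) x1=(-0.0300, 0.2900)
step 1: x0=(-1.7867, 1.6280) x1=(-0.0716, 0.3191)
step 2: x0=(-1.8328, 1.6455) x1=(-0.1139, 0.3486)
step 3: x0=(-1.8783, 1.6625) x1=(-0.1568, 0.3787)
step 4: x0=(-1.9231, 1.6791) x1=(-0.2005, 0.4093)
step 5: x0=(-1.9673, 1.6952) x1=(-0.2448, 0.4403)
step 6: x0=(-2.0108, 1.7108) x1=(-0.2898, 0.4719)
step 7: x0=(-2.0536, 1.7259) x1=(-0.3355, 0.5040)
step 8: x0=(-2.0957, 1.7405) x1=(-0.3819, 0.5366)
step 9: x0=(-2.1372, 1.7547) x1=(-0.4290, 0.5697)
step 10: x0=(-2.1780, 1.7683) x1=(-0.4769, 0.6033)
step 11: x0=(-2.2180, 1.7815) x1=(-0.5255, 0.6375)
step 12: x0=(-2.2573, 1.7942) x1=(-0.5749, 0.6721)
step 13: x0=(-2.2959, 1.8063) x1=(-0.6251, 0.7073)
step 14: x0=(-2.3337, 1.8180) x1=(-0.6761, 0.7430)
step 15: x0=(-2.3707, 1.8291) x1=(-0.7280, 0.7793)
step 16: x0=(-2.4068, 1.8397) x1=(-0.7807, 0.8161)
step 17: x0=(-2.4421, 1.8498) x1=(-0.8343, 0.8535)
step 18: x0=(-2.4766, 1.8594) x1=(-0.8888, 0.8914)
step 19: x0=(-2.5101, 1.8683) x1=(-0.9443, 0.9299)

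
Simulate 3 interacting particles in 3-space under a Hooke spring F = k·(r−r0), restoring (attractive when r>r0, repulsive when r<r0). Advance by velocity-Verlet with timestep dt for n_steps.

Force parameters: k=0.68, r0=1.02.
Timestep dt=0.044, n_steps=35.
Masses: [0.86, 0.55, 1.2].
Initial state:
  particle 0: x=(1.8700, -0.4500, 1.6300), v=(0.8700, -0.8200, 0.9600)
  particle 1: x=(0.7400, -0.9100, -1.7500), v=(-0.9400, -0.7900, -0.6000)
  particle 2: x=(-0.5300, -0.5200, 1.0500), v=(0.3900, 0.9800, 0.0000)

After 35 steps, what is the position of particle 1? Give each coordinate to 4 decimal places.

step 0: x0=(1.8700, -0.4500, 1.6300) x1=(0.7400, -0.9100, -1.7500) x2=(-0.5300, -0.5200, 1.0500)
step 1: x0=(1.9066, -0.4864, 1.6701) x1=(0.6986, -0.9441, -1.7713) x2=(-0.5116, -0.4770, 1.0492)
step 2: x0=(1.9396, -0.5232, 1.7059) x1=(0.6573, -0.9766, -1.7820) x2=(-0.4907, -0.4344, 1.0466)
step 3: x0=(1.9691, -0.5605, 1.7372) x1=(0.6164, -1.0074, -1.7822) x2=(-0.4674, -0.3922, 1.0425)
step 4: x0=(1.9947, -0.5981, 1.7639) x1=(0.5762, -1.0365, -1.7716) x2=(-0.4418, -0.3505, 1.0367)
step 5: x0=(2.0166, -0.6360, 1.7859) x1=(0.5368, -1.0637, -1.7504) x2=(-0.4137, -0.3096, 1.0293)
step 6: x0=(2.0345, -0.6741, 1.8033) x1=(0.4985, -1.0890, -1.7185) x2=(-0.3834, -0.2694, 1.0204)
step 7: x0=(2.0484, -0.7123, 1.8160) x1=(0.4616, -1.1122, -1.6761) x2=(-0.3508, -0.2300, 1.0101)
step 8: x0=(2.0584, -0.7505, 1.8240) x1=(0.4261, -1.1334, -1.6234) x2=(-0.3161, -0.1916, 0.9983)
step 9: x0=(2.0643, -0.7885, 1.8273) x1=(0.3924, -1.1524, -1.5605) x2=(-0.2792, -0.1543, 0.9853)
step 10: x0=(2.0662, -0.8265, 1.8261) x1=(0.3606, -1.1693, -1.4879) x2=(-0.2403, -0.1181, 0.9710)
step 11: x0=(2.0641, -0.8641, 1.8205) x1=(0.3308, -1.1840, -1.4057) x2=(-0.1995, -0.0830, 0.9556)
step 12: x0=(2.0580, -0.9014, 1.8104) x1=(0.3033, -1.1965, -1.3145) x2=(-0.1569, -0.0492, 0.9392)
step 13: x0=(2.0479, -0.9382, 1.7962) x1=(0.2781, -1.2068, -1.2147) x2=(-0.1125, -0.0168, 0.9218)
step 14: x0=(2.0339, -0.9745, 1.7778) x1=(0.2553, -1.2150, -1.1068) x2=(-0.0664, 0.0143, 0.9036)
step 15: x0=(2.0162, -1.0101, 1.7556) x1=(0.2351, -1.2212, -0.9913) x2=(-0.0188, 0.0440, 0.8848)
step 16: x0=(1.9947, -1.0450, 1.7298) x1=(0.2175, -1.2253, -0.8687) x2=(0.0303, 0.0723, 0.8653)
step 17: x0=(1.9697, -1.0792, 1.7004) x1=(0.2025, -1.2275, -0.7398) x2=(0.0807, 0.0990, 0.8454)
step 18: x0=(1.9412, -1.1124, 1.6679) x1=(0.1902, -1.2278, -0.6051) x2=(0.1324, 0.1243, 0.8252)
step 19: x0=(1.9095, -1.1447, 1.6324) x1=(0.1805, -1.2264, -0.4652) x2=(0.1853, 0.1482, 0.8047)
step 20: x0=(1.8746, -1.1759, 1.5941) x1=(0.1735, -1.2234, -0.3208) x2=(0.2391, 0.1705, 0.7841)
step 21: x0=(1.8367, -1.2061, 1.5534) x1=(0.1689, -1.2189, -0.1725) x2=(0.2940, 0.1914, 0.7635)
step 22: x0=(1.7961, -1.2351, 1.5106) x1=(0.1667, -1.2130, -0.0209) x2=(0.3497, 0.2108, 0.7429)
step 23: x0=(1.7530, -1.2629, 1.4658) x1=(0.1669, -1.2058, 0.1333) x2=(0.4062, 0.2288, 0.7225)
step 24: x0=(1.7076, -1.2895, 1.4194) x1=(0.1691, -1.1976, 0.2896) x2=(0.4634, 0.2454, 0.7022)
step 25: x0=(1.6600, -1.3148, 1.3716) x1=(0.1733, -1.1883, 0.4476) x2=(0.5211, 0.2606, 0.6822)
step 26: x0=(1.6107, -1.3388, 1.3228) x1=(0.1793, -1.1780, 0.6066) x2=(0.5794, 0.2744, 0.6625)
step 27: x0=(1.5598, -1.3615, 1.2730) x1=(0.1868, -1.1667, 0.7663) x2=(0.6381, 0.2868, 0.6432)
step 28: x0=(1.5075, -1.3829, 1.2225) x1=(0.1957, -1.1544, 0.9263) x2=(0.6971, 0.2978, 0.6242)
step 29: x0=(1.4541, -1.4029, 1.1714) x1=(0.2059, -1.1410, 1.0863) x2=(0.7564, 0.3074, 0.6057)
step 30: x0=(1.3998, -1.4216, 1.1199) x1=(0.2171, -1.1265, 1.2458) x2=(0.8157, 0.3155, 0.5877)
step 31: x0=(1.3449, -1.4391, 1.0681) x1=(0.2293, -1.1107, 1.4046) x2=(0.8752, 0.3221, 0.5702)
step 32: x0=(1.2893, -1.4551, 1.0159) x1=(0.2427, -1.0936, 1.5625) x2=(0.9345, 0.3271, 0.5533)
step 33: x0=(1.2332, -1.4699, 0.9637) x1=(0.2572, -1.0751, 1.7191) x2=(0.9937, 0.3305, 0.5372)
step 34: x0=(1.1766, -1.4833, 0.9113) x1=(0.2731, -1.0551, 1.8739) x2=(1.0526, 0.3323, 0.5220)
step 35: x0=(1.1195, -1.4952, 0.8591) x1=(0.2905, -1.0337, 2.0264) x2=(1.1112, 0.3324, 0.5076)

(0.2905, -1.0337, 2.0264)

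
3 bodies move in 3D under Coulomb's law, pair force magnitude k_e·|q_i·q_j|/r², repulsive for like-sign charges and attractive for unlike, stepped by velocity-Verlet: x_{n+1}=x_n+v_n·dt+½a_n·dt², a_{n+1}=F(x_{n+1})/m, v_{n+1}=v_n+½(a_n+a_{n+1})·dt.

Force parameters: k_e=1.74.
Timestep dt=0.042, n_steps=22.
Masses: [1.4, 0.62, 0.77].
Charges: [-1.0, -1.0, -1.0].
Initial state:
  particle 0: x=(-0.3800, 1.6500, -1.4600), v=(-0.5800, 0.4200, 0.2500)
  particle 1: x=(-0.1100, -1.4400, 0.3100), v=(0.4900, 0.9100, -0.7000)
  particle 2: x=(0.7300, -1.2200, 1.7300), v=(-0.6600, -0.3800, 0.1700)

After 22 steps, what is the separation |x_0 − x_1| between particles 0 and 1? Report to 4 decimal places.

step 0: x0=(-0.3800, 1.6500, -1.4600) x1=(-0.1100, -1.4400, 0.3100) x2=(0.7300, -1.2200, 1.7300)
step 1: x0=(-0.4044, 1.6678, -1.4496) x1=(-0.0899, -1.4021, 0.2799) x2=(0.7027, -1.2359, 1.7378)
step 2: x0=(-0.4288, 1.6857, -1.4393) x1=(-0.0705, -1.3647, 0.2485) x2=(0.6761, -1.2518, 1.7471)
step 3: x0=(-0.4533, 1.7039, -1.4292) x1=(-0.0519, -1.3277, 0.2157) x2=(0.6501, -1.2678, 1.7577)
step 4: x0=(-0.4778, 1.7224, -1.4193) x1=(-0.0340, -1.2912, 0.1815) x2=(0.6248, -1.2838, 1.7697)
step 5: x0=(-0.5024, 1.7410, -1.4096) x1=(-0.0167, -1.2550, 0.1460) x2=(0.6001, -1.3000, 1.7831)
step 6: x0=(-0.5270, 1.7599, -1.4000) x1=(0.0002, -1.2192, 0.1091) x2=(0.5759, -1.3163, 1.7979)
step 7: x0=(-0.5516, 1.7791, -1.3905) x1=(0.0166, -1.1837, 0.0710) x2=(0.5521, -1.3328, 1.8140)
step 8: x0=(-0.5764, 1.7985, -1.3812) x1=(0.0326, -1.1484, 0.0317) x2=(0.5287, -1.3496, 1.8313)
step 9: x0=(-0.6012, 1.8181, -1.3721) x1=(0.0483, -1.1134, -0.0088) x2=(0.5057, -1.3666, 1.8499)
step 10: x0=(-0.6260, 1.8380, -1.3631) x1=(0.0639, -1.0787, -0.0504) x2=(0.4829, -1.3838, 1.8696)
step 11: x0=(-0.6510, 1.8581, -1.3543) x1=(0.0792, -1.0441, -0.0930) x2=(0.4604, -1.4014, 1.8904)
step 12: x0=(-0.6759, 1.8785, -1.3456) x1=(0.0945, -1.0098, -0.1365) x2=(0.4382, -1.4192, 1.9123)
step 13: x0=(-0.7010, 1.8991, -1.3371) x1=(0.1097, -0.9756, -0.1810) x2=(0.4161, -1.4373, 1.9351)
step 14: x0=(-0.7262, 1.9200, -1.3287) x1=(0.1248, -0.9417, -0.2263) x2=(0.3941, -1.4557, 1.9588)
step 15: x0=(-0.7514, 1.9412, -1.3204) x1=(0.1400, -0.9080, -0.2723) x2=(0.3723, -1.4744, 1.9835)
step 16: x0=(-0.7767, 1.9626, -1.3123) x1=(0.1552, -0.8746, -0.3191) x2=(0.3507, -1.4934, 2.0089)
step 17: x0=(-0.8021, 1.9843, -1.3043) x1=(0.1705, -0.8413, -0.3665) x2=(0.3291, -1.5127, 2.0351)
step 18: x0=(-0.8276, 2.0062, -1.2964) x1=(0.1859, -0.8083, -0.4145) x2=(0.3075, -1.5323, 2.0621)
step 19: x0=(-0.8531, 2.0284, -1.2887) x1=(0.2015, -0.7756, -0.4631) x2=(0.2861, -1.5521, 2.0897)
step 20: x0=(-0.8788, 2.0509, -1.2811) x1=(0.2171, -0.7431, -0.5122) x2=(0.2647, -1.5723, 2.1179)
step 21: x0=(-0.9046, 2.0736, -1.2736) x1=(0.2330, -0.7109, -0.5618) x2=(0.2433, -1.5927, 2.1468)
step 22: x0=(-0.9304, 2.0966, -1.2662) x1=(0.2491, -0.6790, -0.6119) x2=(0.2220, -1.6133, 2.1762)

3.0860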